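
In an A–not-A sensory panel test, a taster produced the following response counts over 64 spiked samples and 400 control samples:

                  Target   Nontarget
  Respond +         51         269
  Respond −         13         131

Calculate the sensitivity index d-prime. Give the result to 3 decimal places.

d-prime = 0.384

H = 51/64 = 0.7969
FA = 269/400 = 0.6725
z(H) = z(0.7969) = 0.8306
z(FA) = z(0.6725) = 0.4468
d' = z(H) − z(FA) = 0.8306 − 0.4468 = 0.3838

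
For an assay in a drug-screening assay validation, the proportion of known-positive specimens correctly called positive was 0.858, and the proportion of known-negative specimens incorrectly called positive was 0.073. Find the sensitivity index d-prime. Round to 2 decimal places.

z(H) = z(0.858) = 1.071
z(FA) = z(0.073) = -1.454
d' = z(H) − z(FA) = 1.071 − (-1.454) = 2.525

d-prime = 2.53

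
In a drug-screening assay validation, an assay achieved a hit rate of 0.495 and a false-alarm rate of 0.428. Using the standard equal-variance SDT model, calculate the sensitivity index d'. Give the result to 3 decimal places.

d' = 0.169

z(H) = -0.0125
z(FA) = -0.1815
d' = z(H) − z(FA) = -0.0125 − (-0.1815) = 0.1690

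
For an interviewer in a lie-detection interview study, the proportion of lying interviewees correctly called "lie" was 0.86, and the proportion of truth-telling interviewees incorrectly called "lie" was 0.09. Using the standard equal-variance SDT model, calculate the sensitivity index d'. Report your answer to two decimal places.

Φ⁻¹(H) = 1.080
Φ⁻¹(FA) = -1.341
d' = z(H) − z(FA) = 1.080 − (-1.341) = 2.421

d' = 2.42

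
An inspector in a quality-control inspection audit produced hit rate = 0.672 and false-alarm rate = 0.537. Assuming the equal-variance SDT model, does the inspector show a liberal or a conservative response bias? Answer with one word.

z(H) = 0.445, z(FA) = 0.093
c = −½·(z(H) + z(FA)) = -0.269
c < 0 → liberal criterion (biased toward responding “yes”).

liberal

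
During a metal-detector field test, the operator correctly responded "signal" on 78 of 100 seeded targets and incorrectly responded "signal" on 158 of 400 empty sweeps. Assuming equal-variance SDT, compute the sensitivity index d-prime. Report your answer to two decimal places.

H = 78/100 = 0.7800
FA = 158/400 = 0.3950
Φ⁻¹(H) = Φ⁻¹(0.7800) = 0.772
Φ⁻¹(FA) = Φ⁻¹(0.3950) = -0.266
d' = z(H) − z(FA) = 0.772 − (-0.266) = 1.038

d-prime = 1.04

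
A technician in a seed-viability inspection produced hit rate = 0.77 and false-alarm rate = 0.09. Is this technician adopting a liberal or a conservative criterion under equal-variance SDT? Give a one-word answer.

z(H) = 0.739, z(FA) = -1.341
c = −½·(z(H) + z(FA)) = 0.301
c > 0 → conservative criterion (biased toward responding “no”).

conservative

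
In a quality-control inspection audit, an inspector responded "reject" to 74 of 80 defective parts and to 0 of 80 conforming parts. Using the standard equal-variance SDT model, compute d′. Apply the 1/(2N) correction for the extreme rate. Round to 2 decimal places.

d′ = 3.94

The false-alarm rate is 0/80 = 0, so apply the 1/(2N) correction: FA → 1/(2·80) = 0.00625.
z(H) = z(0.92500) = 1.440
z(FA) = z(0.00625) = -2.498
d' = 1.440 − (-2.498) = 3.938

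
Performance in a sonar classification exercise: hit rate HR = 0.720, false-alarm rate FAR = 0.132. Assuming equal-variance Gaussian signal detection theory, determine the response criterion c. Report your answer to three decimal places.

c = 0.267

z(H) = z(0.720) = 0.5828
z(FA) = z(0.132) = -1.1170
c = −½·[z(H) + z(FA)] = −0.5 × (0.5828 + (-1.1170)) = 0.2671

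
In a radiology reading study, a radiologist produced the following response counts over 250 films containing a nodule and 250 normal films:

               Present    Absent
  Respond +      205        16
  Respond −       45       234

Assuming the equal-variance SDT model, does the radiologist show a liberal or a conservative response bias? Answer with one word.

conservative

z(H) = 0.915, z(FA) = -1.522
c = −½·(z(H) + z(FA)) = 0.3035
c > 0 → conservative criterion (biased toward responding “no”).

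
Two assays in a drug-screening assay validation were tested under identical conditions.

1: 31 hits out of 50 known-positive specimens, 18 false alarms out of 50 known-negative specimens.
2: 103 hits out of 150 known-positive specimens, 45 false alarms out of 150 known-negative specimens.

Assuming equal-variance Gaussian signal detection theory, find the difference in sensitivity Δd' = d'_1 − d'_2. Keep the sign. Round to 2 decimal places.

Δd' = -0.35

1: z(0.6200) = 0.305, z(0.3600) = -0.358, d' = 0.663
2: z(0.6867) = 0.487, z(0.3000) = -0.524, d' = 1.011
Δd' = d'_1 − d'_2 = 0.663 − 1.011 = -0.348
2 has the higher sensitivity.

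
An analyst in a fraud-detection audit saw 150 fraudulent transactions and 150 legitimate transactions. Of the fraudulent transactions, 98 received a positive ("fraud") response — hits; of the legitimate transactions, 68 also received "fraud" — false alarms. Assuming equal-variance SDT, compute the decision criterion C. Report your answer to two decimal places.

H = 98/150 = 0.6533
FA = 68/150 = 0.4533
z(0.6533) = 0.394, z(0.4533) = -0.117
c = −½·[z(H) + z(FA)] = −0.5 × (0.394 + (-0.117)) = -0.1385

C = -0.14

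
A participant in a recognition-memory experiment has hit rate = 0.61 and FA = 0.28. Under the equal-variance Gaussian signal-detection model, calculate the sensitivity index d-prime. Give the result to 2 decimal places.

z(H) = z(0.61) = 0.279
z(FA) = z(0.28) = -0.583
d' = z(H) − z(FA) = 0.279 − (-0.583) = 0.862

d-prime = 0.86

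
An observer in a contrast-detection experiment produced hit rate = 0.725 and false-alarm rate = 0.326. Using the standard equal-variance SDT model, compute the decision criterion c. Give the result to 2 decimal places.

z(H) = 0.598
z(FA) = -0.451
c = −½·[z(H) + z(FA)] = −0.5 × (0.598 + (-0.451)) = -0.0735
c < 0: the observer has a liberal response bias.

c = -0.07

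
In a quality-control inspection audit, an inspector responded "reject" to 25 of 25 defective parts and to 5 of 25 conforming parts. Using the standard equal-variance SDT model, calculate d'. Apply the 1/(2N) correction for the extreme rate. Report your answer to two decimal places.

The hit rate is 25/25 = 1, so apply the 1/(2N) correction: H → 1 − 1/(2·25) = 0.98000.
z(H) = z(0.98000) = 2.054
z(FA) = z(0.20000) = -0.842
d' = 2.054 − (-0.842) = 2.896

d' = 2.90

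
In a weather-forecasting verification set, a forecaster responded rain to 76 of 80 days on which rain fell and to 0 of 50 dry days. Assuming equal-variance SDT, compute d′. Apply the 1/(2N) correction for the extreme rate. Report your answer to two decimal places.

The false-alarm rate is 0/50 = 0, so apply the 1/(2N) correction: FA → 1/(2·50) = 0.01000.
z(H) = z(0.95000) = 1.645
z(FA) = z(0.01000) = -2.326
d' = 1.645 − (-2.326) = 3.971

d′ = 3.97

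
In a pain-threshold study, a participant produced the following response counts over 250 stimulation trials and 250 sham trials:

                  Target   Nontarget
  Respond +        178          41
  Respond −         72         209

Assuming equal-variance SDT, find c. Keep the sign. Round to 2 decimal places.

c = 0.21

H = 178/250 = 0.7120
FA = 41/250 = 0.1640
Φ⁻¹(H) = 0.559
Φ⁻¹(FA) = -0.978
c = −½·[z(H) + z(FA)] = −0.5 × (0.559 + (-0.978)) = 0.2095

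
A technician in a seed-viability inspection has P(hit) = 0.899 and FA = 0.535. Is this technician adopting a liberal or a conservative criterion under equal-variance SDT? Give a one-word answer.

liberal

z(H) = 1.276, z(FA) = 0.088
c = −½·(z(H) + z(FA)) = -0.682
c < 0 → liberal criterion (biased toward responding “yes”).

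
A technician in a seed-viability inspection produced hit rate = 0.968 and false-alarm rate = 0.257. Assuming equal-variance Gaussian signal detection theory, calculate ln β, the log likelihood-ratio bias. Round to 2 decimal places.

Φ⁻¹(0.968) = 1.852, Φ⁻¹(0.257) = -0.653
ln β = −½·[z(H)² − z(FA)²] = −0.5 × (3.430 − 0.426) = -1.502

ln β = -1.50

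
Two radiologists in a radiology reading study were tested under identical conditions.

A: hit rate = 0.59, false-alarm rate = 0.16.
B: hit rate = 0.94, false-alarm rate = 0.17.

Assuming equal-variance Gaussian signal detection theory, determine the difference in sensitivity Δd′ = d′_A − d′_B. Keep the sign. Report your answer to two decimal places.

A: z(0.59) = 0.228, z(0.16) = -0.994, d' = 1.222
B: z(0.94) = 1.555, z(0.17) = -0.954, d' = 2.509
Δd' = d'_A − d'_B = 1.222 − 2.509 = -1.287
B has the higher sensitivity.

Δd′ = -1.29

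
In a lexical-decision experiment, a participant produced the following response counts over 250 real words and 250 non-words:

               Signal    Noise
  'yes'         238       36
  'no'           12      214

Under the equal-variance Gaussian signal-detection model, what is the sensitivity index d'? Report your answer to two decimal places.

H = 238/250 = 0.9520
FA = 36/250 = 0.1440
z(H) = 1.665
z(FA) = -1.063
d' = z(H) − z(FA) = 1.665 − (-1.063) = 2.728

d' = 2.73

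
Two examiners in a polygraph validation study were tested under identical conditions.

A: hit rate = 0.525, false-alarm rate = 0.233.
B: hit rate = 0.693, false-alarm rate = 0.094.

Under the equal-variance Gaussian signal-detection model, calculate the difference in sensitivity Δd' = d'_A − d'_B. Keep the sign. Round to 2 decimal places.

A: z(0.525) = 0.063, z(0.233) = -0.729, d' = 0.792
B: z(0.693) = 0.504, z(0.094) = -1.317, d' = 1.821
Δd' = d'_A − d'_B = 0.792 − 1.821 = -1.029
B has the higher sensitivity.

Δd' = -1.03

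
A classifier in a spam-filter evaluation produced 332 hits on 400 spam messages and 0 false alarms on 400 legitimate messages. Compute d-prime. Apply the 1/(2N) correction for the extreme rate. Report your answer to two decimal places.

The false-alarm rate is 0/400 = 0, so apply the 1/(2N) correction: FA → 1/(2·400) = 0.00125.
z(H) = z(0.83000) = 0.954
z(FA) = z(0.00125) = -3.023
d' = 0.954 − (-3.023) = 3.977

d-prime = 3.98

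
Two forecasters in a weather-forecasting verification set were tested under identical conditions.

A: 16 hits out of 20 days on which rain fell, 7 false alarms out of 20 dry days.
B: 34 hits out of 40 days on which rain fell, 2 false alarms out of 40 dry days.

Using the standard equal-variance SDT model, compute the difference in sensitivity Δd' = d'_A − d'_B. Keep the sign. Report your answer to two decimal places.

Δd' = -1.45

A: z(0.8000) = 0.842, z(0.3500) = -0.385, d' = 1.227
B: z(0.8500) = 1.036, z(0.0500) = -1.645, d' = 2.681
Δd' = d'_A − d'_B = 1.227 − 2.681 = -1.454
B has the higher sensitivity.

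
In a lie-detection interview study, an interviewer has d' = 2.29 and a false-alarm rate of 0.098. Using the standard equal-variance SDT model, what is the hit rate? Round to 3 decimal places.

z(false-alarm rate) = z(0.098) = -1.2930
z(H) = z(FA) + d' = -1.2930 + 2.29 = 0.9970
hit rate = Φ(0.9970) = 0.8406

hit rate = 0.841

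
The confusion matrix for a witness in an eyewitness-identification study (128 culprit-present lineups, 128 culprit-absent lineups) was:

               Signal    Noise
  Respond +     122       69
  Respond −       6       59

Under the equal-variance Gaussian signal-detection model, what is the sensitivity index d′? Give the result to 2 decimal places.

H = 122/128 = 0.9531
FA = 69/128 = 0.5391
z(0.9531) = 1.676, z(0.5391) = 0.098
d' = z(H) − z(FA) = 1.676 − 0.098 = 1.578

d′ = 1.58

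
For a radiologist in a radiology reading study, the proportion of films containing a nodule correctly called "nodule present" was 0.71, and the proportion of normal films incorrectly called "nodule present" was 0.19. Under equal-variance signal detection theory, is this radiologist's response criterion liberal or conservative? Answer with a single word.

conservative

z(H) = 0.553, z(FA) = -0.878
c = −½·(z(H) + z(FA)) = 0.1625
c > 0 → conservative criterion (biased toward responding “no”).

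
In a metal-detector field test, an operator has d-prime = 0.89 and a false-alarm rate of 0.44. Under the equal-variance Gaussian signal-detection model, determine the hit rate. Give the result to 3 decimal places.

z(false-alarm rate) = z(0.44) = -0.1510
z(H) = z(FA) + d' = -0.1510 + 0.89 = 0.7390
hit rate = Φ(0.7390) = 0.7700

hit rate = 0.770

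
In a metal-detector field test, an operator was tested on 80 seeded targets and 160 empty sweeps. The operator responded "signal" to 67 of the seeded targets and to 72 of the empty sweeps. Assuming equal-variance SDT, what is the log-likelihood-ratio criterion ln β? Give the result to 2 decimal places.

H = 67/80 = 0.8375
FA = 72/160 = 0.4500
z(H) = 0.984
z(FA) = -0.126
ln β = −½·[z(H)² − z(FA)²] = −0.5 × (0.968 − 0.016) = -0.476

ln β = -0.48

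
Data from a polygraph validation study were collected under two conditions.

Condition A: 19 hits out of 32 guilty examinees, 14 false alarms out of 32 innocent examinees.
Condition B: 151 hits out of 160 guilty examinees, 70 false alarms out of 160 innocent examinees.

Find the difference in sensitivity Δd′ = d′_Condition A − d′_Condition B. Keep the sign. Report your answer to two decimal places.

Δd′ = -1.35

Condition A: z(0.5938) = 0.237, z(0.4375) = -0.157, d' = 0.394
Condition B: z(0.9437) = 1.587, z(0.4375) = -0.157, d' = 1.744
Δd' = d'_Condition A − d'_Condition B = 0.394 − 1.744 = -1.350
Condition B has the higher sensitivity.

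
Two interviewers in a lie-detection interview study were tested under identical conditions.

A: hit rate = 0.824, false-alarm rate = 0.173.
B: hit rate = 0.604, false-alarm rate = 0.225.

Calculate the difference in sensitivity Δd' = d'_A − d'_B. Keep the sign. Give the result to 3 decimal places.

Δd' = 0.854

A: z(0.824) = 0.9307, z(0.173) = -0.9424, d' = 1.8731
B: z(0.604) = 0.2637, z(0.225) = -0.7554, d' = 1.0191
Δd' = d'_A − d'_B = 1.8731 − 1.0191 = 0.8540
A has the higher sensitivity.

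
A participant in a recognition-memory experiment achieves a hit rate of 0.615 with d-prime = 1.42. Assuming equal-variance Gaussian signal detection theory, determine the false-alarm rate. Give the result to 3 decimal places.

false-alarm rate = 0.130

z(hit rate) = z(0.615) = 0.2924
z(FA) = z(H) − d' = 0.2924 − 1.42 = -1.1276
false-alarm rate = Φ(-1.1276) = 0.1297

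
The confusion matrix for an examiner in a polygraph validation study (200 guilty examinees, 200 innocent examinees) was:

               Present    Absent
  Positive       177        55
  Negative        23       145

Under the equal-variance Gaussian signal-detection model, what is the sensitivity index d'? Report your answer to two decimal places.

d' = 1.80

H = 177/200 = 0.8850
FA = 55/200 = 0.2750
z(H) = 1.2004
z(FA) = -0.5978
d' = z(H) − z(FA) = 1.2004 − (-0.5978) = 1.7982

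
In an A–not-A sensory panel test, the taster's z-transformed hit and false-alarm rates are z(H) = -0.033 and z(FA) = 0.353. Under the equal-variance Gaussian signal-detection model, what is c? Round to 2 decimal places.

c = −½·[z(H) + z(FA)] = −½·(-0.033 + 0.353) = -0.160
c < 0: the taster has a liberal response bias.

c = -0.16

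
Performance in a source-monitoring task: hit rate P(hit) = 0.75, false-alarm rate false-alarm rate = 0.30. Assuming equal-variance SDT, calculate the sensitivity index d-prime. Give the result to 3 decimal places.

d-prime = 1.199

Φ⁻¹(0.75) = 0.6745, Φ⁻¹(0.30) = -0.5244
d' = z(H) − z(FA) = 0.6745 − (-0.5244) = 1.1989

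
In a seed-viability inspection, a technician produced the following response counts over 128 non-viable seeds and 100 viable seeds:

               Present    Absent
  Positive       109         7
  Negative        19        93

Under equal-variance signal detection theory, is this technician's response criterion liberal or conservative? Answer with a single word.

conservative

z(H) = 1.043, z(FA) = -1.476
c = −½·(z(H) + z(FA)) = 0.2165
c > 0 → conservative criterion (biased toward responding “no”).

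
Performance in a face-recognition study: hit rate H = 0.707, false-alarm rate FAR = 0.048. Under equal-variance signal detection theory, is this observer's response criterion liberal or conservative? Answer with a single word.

z(H) = 0.545, z(FA) = -1.665
c = −½·(z(H) + z(FA)) = 0.560
c > 0 → conservative criterion (biased toward responding “no”).

conservative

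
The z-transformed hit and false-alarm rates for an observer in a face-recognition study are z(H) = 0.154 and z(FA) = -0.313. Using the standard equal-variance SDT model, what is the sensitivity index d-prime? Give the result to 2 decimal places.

d-prime = 0.47

d' = z(H) − z(FA) = 0.154 − (-0.313) = 0.467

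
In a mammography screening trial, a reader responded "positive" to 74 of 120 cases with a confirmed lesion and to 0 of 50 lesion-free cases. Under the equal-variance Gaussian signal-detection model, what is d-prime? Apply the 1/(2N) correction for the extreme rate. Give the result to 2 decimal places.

The false-alarm rate is 0/50 = 0, so apply the 1/(2N) correction: FA → 1/(2·50) = 0.01000.
z(H) = z(0.61667) = 0.297
z(FA) = z(0.01000) = -2.326
d' = 0.297 − (-2.326) = 2.623

d-prime = 2.62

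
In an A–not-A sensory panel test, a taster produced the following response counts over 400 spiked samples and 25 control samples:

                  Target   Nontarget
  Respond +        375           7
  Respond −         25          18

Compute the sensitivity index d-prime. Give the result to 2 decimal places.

H = 375/400 = 0.9375
FA = 7/25 = 0.2800
z(H) = 1.534
z(FA) = -0.583
d' = z(H) − z(FA) = 1.534 − (-0.583) = 2.117

d-prime = 2.12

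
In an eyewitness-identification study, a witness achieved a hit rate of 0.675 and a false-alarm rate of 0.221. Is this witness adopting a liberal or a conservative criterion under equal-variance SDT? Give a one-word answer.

conservative

z(H) = 0.454, z(FA) = -0.769
c = −½·(z(H) + z(FA)) = 0.1575
c > 0 → conservative criterion (biased toward responding “no”).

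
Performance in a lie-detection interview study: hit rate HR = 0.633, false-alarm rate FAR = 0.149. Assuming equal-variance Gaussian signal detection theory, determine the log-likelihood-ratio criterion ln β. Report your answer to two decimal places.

ln β = 0.48

z(H) = z(0.633) = 0.340
z(FA) = z(0.149) = -1.041
ln β = −½·[z(H)² − z(FA)²] = −0.5 × (0.116 − 1.084) = 0.484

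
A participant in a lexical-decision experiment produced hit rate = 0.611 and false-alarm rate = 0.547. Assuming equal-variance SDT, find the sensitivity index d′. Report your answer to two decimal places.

z(H) = 0.2819
z(FA) = 0.1181
d' = z(H) − z(FA) = 0.2819 − 0.1181 = 0.1638

d′ = 0.16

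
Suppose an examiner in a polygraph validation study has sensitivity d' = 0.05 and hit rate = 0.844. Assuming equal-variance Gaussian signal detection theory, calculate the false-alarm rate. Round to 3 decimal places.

false-alarm rate = 0.832

z(hit rate) = z(0.844) = 1.0110
z(FA) = z(H) − d' = 1.0110 − 0.05 = 0.9610
false-alarm rate = Φ(0.9610) = 0.8317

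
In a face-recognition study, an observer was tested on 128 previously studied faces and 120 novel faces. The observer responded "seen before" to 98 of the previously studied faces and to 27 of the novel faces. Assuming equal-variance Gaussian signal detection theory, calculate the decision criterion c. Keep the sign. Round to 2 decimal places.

c = 0.02

H = 98/128 = 0.7656
FA = 27/120 = 0.2250
z(0.7656) = 0.724, z(0.2250) = -0.755
c = −½·[z(H) + z(FA)] = −0.5 × (0.724 + (-0.755)) = 0.0155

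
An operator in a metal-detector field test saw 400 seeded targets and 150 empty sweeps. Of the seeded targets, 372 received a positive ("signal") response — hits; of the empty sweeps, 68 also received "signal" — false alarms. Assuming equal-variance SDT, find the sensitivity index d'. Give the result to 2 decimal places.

d' = 1.59

H = 372/400 = 0.9300
FA = 68/150 = 0.4533
Φ⁻¹(0.9300) = 1.4758, Φ⁻¹(0.4533) = -0.1173
d' = z(H) − z(FA) = 1.4758 − (-0.1173) = 1.5931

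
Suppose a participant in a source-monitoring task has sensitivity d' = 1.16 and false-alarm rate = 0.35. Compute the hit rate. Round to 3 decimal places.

z(false-alarm rate) = z(0.35) = -0.3853
z(H) = z(FA) + d' = -0.3853 + 1.16 = 0.7747
hit rate = Φ(0.7747) = 0.7807

hit rate = 0.781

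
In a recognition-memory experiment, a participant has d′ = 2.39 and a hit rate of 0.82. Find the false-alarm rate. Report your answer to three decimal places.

z(hit rate) = z(0.82) = 0.9154
z(FA) = z(H) − d' = 0.9154 − 2.39 = -1.4746
false-alarm rate = Φ(-1.4746) = 0.0702

false-alarm rate = 0.070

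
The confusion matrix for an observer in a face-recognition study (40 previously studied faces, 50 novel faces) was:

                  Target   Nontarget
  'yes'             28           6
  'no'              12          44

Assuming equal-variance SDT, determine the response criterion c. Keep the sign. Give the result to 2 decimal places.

c = 0.33

H = 28/40 = 0.7000
FA = 6/50 = 0.1200
z(H) = z(0.7000) = 0.524
z(FA) = z(0.1200) = -1.175
c = −½·[z(H) + z(FA)] = −0.5 × (0.524 + (-1.175)) = 0.3255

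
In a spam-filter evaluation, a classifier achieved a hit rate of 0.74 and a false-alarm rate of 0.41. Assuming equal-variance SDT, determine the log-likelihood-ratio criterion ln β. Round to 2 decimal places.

z(H) = z(0.74) = 0.643
z(FA) = z(0.41) = -0.228
ln β = −½·[z(H)² − z(FA)²] = −0.5 × (0.413 − 0.052) = -0.1805

ln β = -0.18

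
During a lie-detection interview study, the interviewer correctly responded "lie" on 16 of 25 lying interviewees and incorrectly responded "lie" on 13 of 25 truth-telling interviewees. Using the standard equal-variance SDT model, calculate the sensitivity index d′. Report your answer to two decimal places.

d′ = 0.31

H = 16/25 = 0.6400
FA = 13/25 = 0.5200
z(0.6400) = 0.358, z(0.5200) = 0.050
d' = z(H) − z(FA) = 0.358 − 0.050 = 0.308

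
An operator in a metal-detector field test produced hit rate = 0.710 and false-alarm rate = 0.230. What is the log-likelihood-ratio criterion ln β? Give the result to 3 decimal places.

ln β = 0.120

z(H) = z(0.710) = 0.5534
z(FA) = z(0.230) = -0.7388
ln β = −½·[z(H)² − z(FA)²] = −0.5 × (0.3063 − 0.5458) = 0.11975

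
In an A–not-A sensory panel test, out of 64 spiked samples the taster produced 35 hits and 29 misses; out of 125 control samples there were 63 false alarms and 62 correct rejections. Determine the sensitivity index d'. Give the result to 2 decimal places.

H = 35/64 = 0.5469
FA = 63/125 = 0.5040
Φ⁻¹(H) = 0.1178
Φ⁻¹(FA) = 0.0100
d' = z(H) − z(FA) = 0.1178 − 0.0100 = 0.1078

d' = 0.11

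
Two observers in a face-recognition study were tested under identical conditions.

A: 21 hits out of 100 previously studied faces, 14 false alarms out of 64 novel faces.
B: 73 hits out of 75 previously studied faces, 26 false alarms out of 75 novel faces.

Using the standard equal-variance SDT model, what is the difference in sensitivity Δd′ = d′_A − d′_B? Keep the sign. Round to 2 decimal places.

A: z(0.2100) = -0.806, z(0.2188) = -0.776, d' = -0.030
B: z(0.9733) = 1.932, z(0.3467) = -0.394, d' = 2.326
Δd' = d'_A − d'_B = -0.030 − 2.326 = -2.356
B has the higher sensitivity.

Δd′ = -2.36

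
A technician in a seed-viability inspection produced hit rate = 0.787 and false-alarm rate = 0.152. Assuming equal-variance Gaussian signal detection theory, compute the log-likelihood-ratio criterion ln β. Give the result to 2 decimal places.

ln β = 0.21

z(H) = 0.796
z(FA) = -1.028
ln β = −½·[z(H)² − z(FA)²] = −0.5 × (0.634 − 1.057) = 0.2115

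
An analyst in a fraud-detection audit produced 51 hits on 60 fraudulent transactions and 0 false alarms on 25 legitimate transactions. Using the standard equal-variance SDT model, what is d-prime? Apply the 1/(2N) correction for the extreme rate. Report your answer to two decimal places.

d-prime = 3.09

The false-alarm rate is 0/25 = 0, so apply the 1/(2N) correction: FA → 1/(2·25) = 0.02000.
z(H) = z(0.85000) = 1.036
z(FA) = z(0.02000) = -2.054
d' = 1.036 − (-2.054) = 3.090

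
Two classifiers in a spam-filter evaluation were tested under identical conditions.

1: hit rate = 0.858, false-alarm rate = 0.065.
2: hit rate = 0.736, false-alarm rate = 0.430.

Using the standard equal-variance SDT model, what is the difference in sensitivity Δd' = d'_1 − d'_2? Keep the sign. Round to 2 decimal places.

Δd' = 1.78

1: z(0.858) = 1.071, z(0.065) = -1.514, d' = 2.585
2: z(0.736) = 0.631, z(0.430) = -0.176, d' = 0.807
Δd' = d'_1 − d'_2 = 2.585 − 0.807 = 1.778
1 has the higher sensitivity.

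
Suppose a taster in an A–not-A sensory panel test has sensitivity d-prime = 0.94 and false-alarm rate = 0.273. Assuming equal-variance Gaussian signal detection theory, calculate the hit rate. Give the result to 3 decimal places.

hit rate = 0.632

z(false-alarm rate) = z(0.273) = -0.6038
z(H) = z(FA) + d' = -0.6038 + 0.94 = 0.3362
hit rate = Φ(0.3362) = 0.6316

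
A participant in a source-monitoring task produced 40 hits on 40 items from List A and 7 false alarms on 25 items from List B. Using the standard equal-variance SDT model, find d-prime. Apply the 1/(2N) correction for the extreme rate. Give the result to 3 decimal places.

The hit rate is 40/40 = 1, so apply the 1/(2N) correction: H → 1 − 1/(2·40) = 0.98750.
z(H) = z(0.98750) = 2.2414
z(FA) = z(0.28000) = -0.5828
d' = 2.2414 − (-0.5828) = 2.8242

d-prime = 2.824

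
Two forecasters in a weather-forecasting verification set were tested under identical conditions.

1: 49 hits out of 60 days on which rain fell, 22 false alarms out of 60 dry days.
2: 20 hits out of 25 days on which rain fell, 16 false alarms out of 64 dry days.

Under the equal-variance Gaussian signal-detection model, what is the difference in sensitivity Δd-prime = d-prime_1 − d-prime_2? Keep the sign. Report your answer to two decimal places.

1: z(0.8167) = 0.903, z(0.3667) = -0.341, d' = 1.244
2: z(0.8000) = 0.842, z(0.2500) = -0.674, d' = 1.516
Δd' = d'_1 − d'_2 = 1.244 − 1.516 = -0.272
2 has the higher sensitivity.

Δd-prime = -0.27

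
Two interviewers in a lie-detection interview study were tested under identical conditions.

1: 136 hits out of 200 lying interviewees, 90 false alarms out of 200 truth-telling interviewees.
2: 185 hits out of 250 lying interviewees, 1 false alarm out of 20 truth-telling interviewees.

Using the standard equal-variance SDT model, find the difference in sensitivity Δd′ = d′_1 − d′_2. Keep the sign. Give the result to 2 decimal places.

1: z(0.6800) = 0.468, z(0.4500) = -0.126, d' = 0.594
2: z(0.7400) = 0.643, z(0.0500) = -1.645, d' = 2.288
Δd' = d'_1 − d'_2 = 0.594 − 2.288 = -1.694
2 has the higher sensitivity.

Δd′ = -1.69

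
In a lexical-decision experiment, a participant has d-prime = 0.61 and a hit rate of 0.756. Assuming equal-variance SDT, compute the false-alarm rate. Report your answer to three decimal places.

false-alarm rate = 0.533

z(hit rate) = z(0.756) = 0.6935
z(FA) = z(H) − d' = 0.6935 − 0.61 = 0.0835
false-alarm rate = Φ(0.0835) = 0.5333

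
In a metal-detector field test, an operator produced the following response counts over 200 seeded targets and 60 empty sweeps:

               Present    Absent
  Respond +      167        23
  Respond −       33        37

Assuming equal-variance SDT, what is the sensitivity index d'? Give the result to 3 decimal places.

d' = 1.271

H = 167/200 = 0.8350
FA = 23/60 = 0.3833
Φ⁻¹(0.8350) = 0.9741, Φ⁻¹(0.3833) = -0.2968
d' = z(H) − z(FA) = 0.9741 − (-0.2968) = 1.2709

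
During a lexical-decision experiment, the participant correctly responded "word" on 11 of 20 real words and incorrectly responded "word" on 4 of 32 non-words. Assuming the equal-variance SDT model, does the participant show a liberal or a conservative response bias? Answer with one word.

z(H) = 0.126, z(FA) = -1.150
c = −½·(z(H) + z(FA)) = 0.512
c > 0 → conservative criterion (biased toward responding “no”).

conservative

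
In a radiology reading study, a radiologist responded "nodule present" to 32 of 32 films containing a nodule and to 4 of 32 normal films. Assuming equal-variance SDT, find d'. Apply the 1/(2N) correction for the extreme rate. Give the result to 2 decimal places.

d' = 3.30

The hit rate is 32/32 = 1, so apply the 1/(2N) correction: H → 1 − 1/(2·32) = 0.98438.
z(H) = z(0.98438) = 2.154
z(FA) = z(0.12500) = -1.150
d' = 2.154 − (-1.150) = 3.304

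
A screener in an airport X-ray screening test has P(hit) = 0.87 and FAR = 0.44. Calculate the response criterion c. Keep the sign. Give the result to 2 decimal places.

z(H) = z(0.87) = 1.1264
z(FA) = z(0.44) = -0.1510
c = −½·[z(H) + z(FA)] = −0.5 × (1.1264 + (-0.1510)) = -0.4877

c = -0.49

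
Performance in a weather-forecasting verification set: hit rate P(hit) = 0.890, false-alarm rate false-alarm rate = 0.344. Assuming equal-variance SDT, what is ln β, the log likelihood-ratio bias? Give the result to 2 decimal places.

ln β = -0.67

z(H) = 1.227
z(FA) = -0.402
ln β = −½·[z(H)² − z(FA)²] = −0.5 × (1.506 − 0.162) = -0.672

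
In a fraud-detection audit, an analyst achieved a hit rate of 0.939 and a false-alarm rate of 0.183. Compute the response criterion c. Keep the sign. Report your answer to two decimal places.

c = -0.32

z(H) = z(0.939) = 1.5464
z(FA) = z(0.183) = -0.9040
c = −½·[z(H) + z(FA)] = −0.5 × (1.5464 + (-0.9040)) = -0.3212
c < 0: the analyst has a liberal response bias.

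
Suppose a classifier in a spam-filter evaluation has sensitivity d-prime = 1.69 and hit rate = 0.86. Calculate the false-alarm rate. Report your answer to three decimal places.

false-alarm rate = 0.271

z(hit rate) = z(0.86) = 1.0803
z(FA) = z(H) − d' = 1.0803 − 1.69 = -0.6097
false-alarm rate = Φ(-0.6097) = 0.2710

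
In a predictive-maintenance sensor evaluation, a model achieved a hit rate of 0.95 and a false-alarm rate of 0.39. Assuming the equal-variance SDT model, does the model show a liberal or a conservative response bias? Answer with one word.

liberal

z(H) = 1.645, z(FA) = -0.279
c = −½·(z(H) + z(FA)) = -0.683
c < 0 → liberal criterion (biased toward responding “yes”).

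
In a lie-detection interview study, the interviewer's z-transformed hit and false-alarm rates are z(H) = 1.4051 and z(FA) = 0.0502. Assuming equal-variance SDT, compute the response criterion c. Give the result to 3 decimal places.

c = -0.728

c = −½·[z(H) + z(FA)] = −½·(1.4051 + 0.0502) = -0.72765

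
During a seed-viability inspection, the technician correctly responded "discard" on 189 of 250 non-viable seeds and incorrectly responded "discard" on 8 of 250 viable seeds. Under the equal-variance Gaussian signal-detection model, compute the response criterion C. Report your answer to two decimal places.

H = 189/250 = 0.7560
FA = 8/250 = 0.0320
z(H) = 0.6935
z(FA) = -1.8522
c = −½·[z(H) + z(FA)] = −0.5 × (0.6935 + (-1.8522)) = 0.57935

C = 0.58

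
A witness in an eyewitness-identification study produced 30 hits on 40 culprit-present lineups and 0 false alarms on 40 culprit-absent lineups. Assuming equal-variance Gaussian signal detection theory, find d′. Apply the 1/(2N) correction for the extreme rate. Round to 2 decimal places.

The false-alarm rate is 0/40 = 0, so apply the 1/(2N) correction: FA → 1/(2·40) = 0.01250.
z(H) = z(0.75000) = 0.674
z(FA) = z(0.01250) = -2.241
d' = 0.674 − (-2.241) = 2.915

d′ = 2.92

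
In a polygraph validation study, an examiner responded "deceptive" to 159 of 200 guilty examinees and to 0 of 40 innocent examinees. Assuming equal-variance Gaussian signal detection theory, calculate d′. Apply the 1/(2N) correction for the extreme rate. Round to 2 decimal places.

The false-alarm rate is 0/40 = 0, so apply the 1/(2N) correction: FA → 1/(2·40) = 0.01250.
z(H) = z(0.79500) = 0.824
z(FA) = z(0.01250) = -2.241
d' = 0.824 − (-2.241) = 3.065

d′ = 3.07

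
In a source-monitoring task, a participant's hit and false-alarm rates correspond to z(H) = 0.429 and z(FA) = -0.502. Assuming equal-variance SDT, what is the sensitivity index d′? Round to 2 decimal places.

d′ = 0.93

d' = z(H) − z(FA) = 0.429 − (-0.502) = 0.931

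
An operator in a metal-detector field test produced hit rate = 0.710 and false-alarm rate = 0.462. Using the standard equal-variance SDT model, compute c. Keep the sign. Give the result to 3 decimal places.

c = -0.229

z(H) = z(0.710) = 0.5534
z(FA) = z(0.462) = -0.0954
c = −½·[z(H) + z(FA)] = −0.5 × (0.5534 + (-0.0954)) = -0.2290
c < 0: the operator has a liberal response bias.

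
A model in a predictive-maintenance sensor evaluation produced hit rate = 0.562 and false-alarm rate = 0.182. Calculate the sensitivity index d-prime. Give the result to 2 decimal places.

d-prime = 1.06

Φ⁻¹(0.562) = 0.156, Φ⁻¹(0.182) = -0.908
d' = z(H) − z(FA) = 0.156 − (-0.908) = 1.064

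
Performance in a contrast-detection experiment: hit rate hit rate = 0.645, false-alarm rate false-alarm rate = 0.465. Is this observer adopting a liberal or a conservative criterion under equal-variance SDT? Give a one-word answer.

liberal

z(H) = 0.372, z(FA) = -0.088
c = −½·(z(H) + z(FA)) = -0.142
c < 0 → liberal criterion (biased toward responding “yes”).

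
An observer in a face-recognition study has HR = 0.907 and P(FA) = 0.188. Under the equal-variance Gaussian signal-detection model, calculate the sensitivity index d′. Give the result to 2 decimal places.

d′ = 2.21

Φ⁻¹(H) = Φ⁻¹(0.907) = 1.323
Φ⁻¹(FA) = Φ⁻¹(0.188) = -0.885
d' = z(H) − z(FA) = 1.323 − (-0.885) = 2.208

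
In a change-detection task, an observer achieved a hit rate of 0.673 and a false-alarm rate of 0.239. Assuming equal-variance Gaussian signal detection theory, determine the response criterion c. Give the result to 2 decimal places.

z(H) = z(0.673) = 0.4482
z(FA) = z(0.239) = -0.7095
c = −½·[z(H) + z(FA)] = −0.5 × (0.4482 + (-0.7095)) = 0.13065
c > 0: the observer has a conservative response bias.

c = 0.13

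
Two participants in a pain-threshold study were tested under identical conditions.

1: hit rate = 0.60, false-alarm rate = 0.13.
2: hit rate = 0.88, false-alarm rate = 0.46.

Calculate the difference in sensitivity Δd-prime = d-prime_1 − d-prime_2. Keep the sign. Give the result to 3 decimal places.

1: z(0.60) = 0.2533, z(0.13) = -1.1264, d' = 1.3797
2: z(0.88) = 1.1750, z(0.46) = -0.1004, d' = 1.2754
Δd' = d'_1 − d'_2 = 1.3797 − 1.2754 = 0.1043
1 has the higher sensitivity.

Δd-prime = 0.104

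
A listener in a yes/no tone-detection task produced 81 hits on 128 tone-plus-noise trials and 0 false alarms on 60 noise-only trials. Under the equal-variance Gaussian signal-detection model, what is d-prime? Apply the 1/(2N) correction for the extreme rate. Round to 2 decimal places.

d-prime = 2.73

The false-alarm rate is 0/60 = 0, so apply the 1/(2N) correction: FA → 1/(2·60) = 0.00833.
z(H) = z(0.63281) = 0.339
z(FA) = z(0.00833) = -2.394
d' = 0.339 − (-2.394) = 2.733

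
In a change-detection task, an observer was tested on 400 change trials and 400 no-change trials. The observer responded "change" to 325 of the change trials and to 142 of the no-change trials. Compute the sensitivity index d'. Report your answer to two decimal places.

d' = 1.26

H = 325/400 = 0.8125
FA = 142/400 = 0.3550
z(H) = z(0.8125) = 0.8871
z(FA) = z(0.3550) = -0.3719
d' = z(H) − z(FA) = 0.8871 − (-0.3719) = 1.2590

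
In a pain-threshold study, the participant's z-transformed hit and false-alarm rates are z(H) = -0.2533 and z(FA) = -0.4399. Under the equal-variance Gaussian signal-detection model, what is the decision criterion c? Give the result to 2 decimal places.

c = 0.35

c = −½·[z(H) + z(FA)] = −½·(-0.2533 + (-0.4399)) = 0.3466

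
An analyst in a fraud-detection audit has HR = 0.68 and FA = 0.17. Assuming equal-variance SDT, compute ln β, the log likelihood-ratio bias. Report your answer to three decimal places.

ln β = 0.346

Φ⁻¹(H) = 0.4677
Φ⁻¹(FA) = -0.9542
ln β = −½·[z(H)² − z(FA)²] = −0.5 × (0.2187 − 0.9105) = 0.3459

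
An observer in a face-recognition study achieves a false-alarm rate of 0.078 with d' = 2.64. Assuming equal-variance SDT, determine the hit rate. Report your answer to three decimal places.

hit rate = 0.889

z(false-alarm rate) = z(0.078) = -1.4187
z(H) = z(FA) + d' = -1.4187 + 2.64 = 1.2213
hit rate = Φ(1.2213) = 0.8890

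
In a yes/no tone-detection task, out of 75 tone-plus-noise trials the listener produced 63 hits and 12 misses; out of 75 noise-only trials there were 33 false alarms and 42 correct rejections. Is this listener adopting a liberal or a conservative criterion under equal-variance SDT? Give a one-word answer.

liberal

z(H) = 0.994, z(FA) = -0.151
c = −½·(z(H) + z(FA)) = -0.4215
c < 0 → liberal criterion (biased toward responding “yes”).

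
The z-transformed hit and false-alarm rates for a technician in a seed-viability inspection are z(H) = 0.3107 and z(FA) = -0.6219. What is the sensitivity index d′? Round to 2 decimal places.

d' = z(H) − z(FA) = 0.3107 − (-0.6219) = 0.9326

d′ = 0.93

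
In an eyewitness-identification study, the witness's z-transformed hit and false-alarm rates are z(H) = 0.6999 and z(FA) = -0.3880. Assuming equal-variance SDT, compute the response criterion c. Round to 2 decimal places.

c = −½·[z(H) + z(FA)] = −½·(0.6999 + (-0.3880)) = -0.15595

c = -0.16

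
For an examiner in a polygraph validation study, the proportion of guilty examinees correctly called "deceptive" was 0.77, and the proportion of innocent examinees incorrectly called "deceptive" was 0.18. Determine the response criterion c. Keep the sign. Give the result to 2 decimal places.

c = 0.09

z(H) = 0.7388
z(FA) = -0.9154
c = −½·[z(H) + z(FA)] = −0.5 × (0.7388 + (-0.9154)) = 0.0883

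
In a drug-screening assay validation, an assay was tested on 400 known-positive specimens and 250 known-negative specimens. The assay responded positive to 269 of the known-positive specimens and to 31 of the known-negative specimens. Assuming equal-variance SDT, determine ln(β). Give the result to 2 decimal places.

H = 269/400 = 0.6725
FA = 31/250 = 0.1240
z(H) = z(0.6725) = 0.447
z(FA) = z(0.1240) = -1.155
ln β = −½·[z(H)² − z(FA)²] = −0.5 × (0.200 − 1.334) = 0.567

ln β = 0.57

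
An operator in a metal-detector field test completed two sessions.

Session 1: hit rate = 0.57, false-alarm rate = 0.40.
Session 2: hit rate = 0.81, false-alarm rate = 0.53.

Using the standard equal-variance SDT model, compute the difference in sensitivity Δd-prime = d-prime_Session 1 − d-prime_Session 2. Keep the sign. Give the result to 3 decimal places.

Δd-prime = -0.373

Session 1: z(0.57) = 0.1764, z(0.40) = -0.2533, d' = 0.4297
Session 2: z(0.81) = 0.8779, z(0.53) = 0.0753, d' = 0.8026
Δd' = d'_Session 1 − d'_Session 2 = 0.4297 − 0.8026 = -0.3729
Session 2 has the higher sensitivity.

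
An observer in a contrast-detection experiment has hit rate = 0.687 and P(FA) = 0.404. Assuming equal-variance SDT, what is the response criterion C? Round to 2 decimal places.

Φ⁻¹(H) = Φ⁻¹(0.687) = 0.487
Φ⁻¹(FA) = Φ⁻¹(0.404) = -0.243
c = −½·[z(H) + z(FA)] = −0.5 × (0.487 + (-0.243)) = -0.122

C = -0.12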